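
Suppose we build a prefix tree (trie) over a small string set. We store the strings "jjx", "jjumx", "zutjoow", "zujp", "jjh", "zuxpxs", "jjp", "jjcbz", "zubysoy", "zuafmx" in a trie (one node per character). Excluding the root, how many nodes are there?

For each word, the new-node count is its length minus the longest prefix already in the trie:
  "jjx" → 3 new (j, j, x)
  "jjumx" → prefix "jj" already present; 3 new (u, m, x)
  "zutjoow" → 7 new (z, u, t, j, o, o, w)
  "zujp" → prefix "zu" already present; 2 new (j, p)
  "jjh" → prefix "jj" already present; 1 new (h)
  "zuxpxs" → prefix "zu" already present; 4 new (x, p, x, s)
  "jjp" → prefix "jj" already present; 1 new (p)
  "jjcbz" → prefix "jj" already present; 3 new (c, b, z)
  "zubysoy" → prefix "zu" already present; 5 new (b, y, s, o, y)
  "zuafmx" → prefix "zu" already present; 4 new (a, f, m, x)
Total nodes = 3 + 3 + 7 + 2 + 1 + 4 + 1 + 3 + 5 + 4 = 33

33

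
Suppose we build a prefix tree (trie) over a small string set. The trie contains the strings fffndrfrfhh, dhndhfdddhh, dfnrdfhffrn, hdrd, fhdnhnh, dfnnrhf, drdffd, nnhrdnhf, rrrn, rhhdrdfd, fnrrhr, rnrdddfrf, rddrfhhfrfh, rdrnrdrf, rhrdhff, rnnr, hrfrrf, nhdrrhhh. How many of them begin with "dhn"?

Traverse to the node for "dhn", then collect every word in that subtree.
Matches: "dhndhfdddhh"
Count: 1

1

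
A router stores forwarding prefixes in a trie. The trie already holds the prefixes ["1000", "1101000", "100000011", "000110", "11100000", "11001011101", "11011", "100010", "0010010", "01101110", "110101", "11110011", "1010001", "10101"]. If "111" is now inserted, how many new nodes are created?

0

Every character of "111" already lies on an existing path (it is a prefix of some stored word).
No new nodes are needed: 0.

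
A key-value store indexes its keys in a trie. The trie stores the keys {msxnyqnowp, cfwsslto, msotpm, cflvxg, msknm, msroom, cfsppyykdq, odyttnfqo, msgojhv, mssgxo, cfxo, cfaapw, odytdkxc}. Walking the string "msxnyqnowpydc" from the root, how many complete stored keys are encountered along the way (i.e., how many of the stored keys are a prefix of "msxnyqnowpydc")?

1

Traverse "msxnyqnowpydc" character by character; count nodes along the way that are marked as word ends.
Prefixes of the query that are stored words: "msxnyqnowp"
Count: 1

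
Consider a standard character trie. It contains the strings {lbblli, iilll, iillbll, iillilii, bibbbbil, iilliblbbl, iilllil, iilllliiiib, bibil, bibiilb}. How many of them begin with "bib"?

Traverse to the node for "bib", then collect every word in that subtree.
Matches: "bibbbbil", "bibiilb", "bibil"
Count: 3

3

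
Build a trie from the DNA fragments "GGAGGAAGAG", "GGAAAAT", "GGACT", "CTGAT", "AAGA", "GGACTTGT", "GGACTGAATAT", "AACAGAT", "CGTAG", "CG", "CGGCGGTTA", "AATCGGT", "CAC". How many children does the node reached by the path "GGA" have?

3

The children of the "GGA" node are the distinct next characters among strings starting with "GGA".
Characters that immediately follow "GGA" among the stored strings: {A, C, G}.
That node has 3 child edges.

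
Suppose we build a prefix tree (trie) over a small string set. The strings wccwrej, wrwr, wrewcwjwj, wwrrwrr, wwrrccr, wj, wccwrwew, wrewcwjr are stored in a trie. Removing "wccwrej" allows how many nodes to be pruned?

2

After clearing the end-marker at "wccwrej", prune upward until reaching a node still needed by another word.
The suffix "ej" (2 nodes) is used only by "wccwrej"; the node for "wccwr" still has the child "w", so pruning stops there.
Nodes removed: 2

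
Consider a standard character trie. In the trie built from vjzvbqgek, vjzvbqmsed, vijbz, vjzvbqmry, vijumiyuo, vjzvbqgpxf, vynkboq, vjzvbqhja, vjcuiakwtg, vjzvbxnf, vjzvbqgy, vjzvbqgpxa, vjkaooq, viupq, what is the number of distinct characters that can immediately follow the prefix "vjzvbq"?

Follow the path "vjzvbq" to its node, then look at its outgoing edges.
Characters that immediately follow "vjzvbq" among the stored strings: {g, h, m}.
That node has 3 child edges.

3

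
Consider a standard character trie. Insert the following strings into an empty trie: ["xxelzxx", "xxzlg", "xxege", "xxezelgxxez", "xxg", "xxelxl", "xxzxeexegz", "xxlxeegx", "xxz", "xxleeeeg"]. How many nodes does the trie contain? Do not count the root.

Insert word by word; a character creates a node only if that edge doesn't already exist:
  "xxelzxx" → 7 new (x, x, e, l, z, x, x)
  "xxzlg" → prefix "xx" already present; 3 new (z, l, g)
  "xxege" → prefix "xxe" already present; 2 new (g, e)
  "xxezelgxxez" → prefix "xxe" already present; 8 new (z, e, l, g, x, x, e, z)
  "xxg" → prefix "xx" already present; 1 new (g)
  "xxelxl" → prefix "xxel" already present; 2 new (x, l)
  "xxzxeexegz" → prefix "xxz" already present; 7 new (x, e, e, x, e, g, z)
  "xxlxeegx" → prefix "xx" already present; 6 new (l, x, e, e, g, x)
  "xxz" → prefix "xxz" already present; 0 new (none)
  "xxleeeeg" → prefix "xxl" already present; 5 new (e, e, e, e, g)
Total nodes = 7 + 3 + 2 + 8 + 1 + 2 + 7 + 6 + 0 + 5 = 41

41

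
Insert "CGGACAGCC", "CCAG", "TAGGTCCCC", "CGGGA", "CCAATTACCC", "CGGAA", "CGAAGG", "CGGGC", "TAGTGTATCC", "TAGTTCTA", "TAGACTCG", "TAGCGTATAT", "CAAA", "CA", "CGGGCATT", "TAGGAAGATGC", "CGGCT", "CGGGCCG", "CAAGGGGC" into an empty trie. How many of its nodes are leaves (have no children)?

17

Leaves are exactly the stored words that no other stored word extends.
Those words: "CAAA", "CAAGGGGC", "CCAATTACCC", "CCAG", "CGAAGG", "CGGAA", "CGGACAGCC", "CGGCT", "CGGGA", "CGGGCATT", "CGGGCCG", "TAGACTCG", "TAGCGTATAT", "TAGGAAGATGC", "TAGGTCCCC", "TAGTGTATCC", "TAGTTCTA"
Leaf count: 17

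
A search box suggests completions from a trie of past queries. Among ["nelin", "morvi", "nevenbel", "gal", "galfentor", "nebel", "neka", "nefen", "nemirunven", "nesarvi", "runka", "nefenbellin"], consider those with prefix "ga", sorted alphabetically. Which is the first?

DFS of the "ga" subtree visits, in order: "gal", "galfentor"
Position 1: gal

gal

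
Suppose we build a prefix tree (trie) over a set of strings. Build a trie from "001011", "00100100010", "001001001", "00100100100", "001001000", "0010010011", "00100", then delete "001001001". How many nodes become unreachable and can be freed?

A node on "001001001"'s path can go only if nothing else ends at it or branches off below it.
Every node on "001001001" is still needed (e.g. by "00100100100"), so nothing is freed.
Nodes removed: 0

0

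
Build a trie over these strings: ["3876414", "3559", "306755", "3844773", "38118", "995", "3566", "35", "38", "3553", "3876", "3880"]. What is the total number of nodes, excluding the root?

31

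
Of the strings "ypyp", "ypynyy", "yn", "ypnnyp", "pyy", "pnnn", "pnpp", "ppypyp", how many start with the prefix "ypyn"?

1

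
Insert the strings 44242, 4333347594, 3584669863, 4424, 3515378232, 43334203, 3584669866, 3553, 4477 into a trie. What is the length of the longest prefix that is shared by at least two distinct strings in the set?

Equivalently: take the maximum, over all pairs, of their longest common prefix length.
e.g. "3584669863" and "3584669866" share the prefix "358466986" of length 9; no pair shares a longer one.
Longest shared-prefix length: 9

9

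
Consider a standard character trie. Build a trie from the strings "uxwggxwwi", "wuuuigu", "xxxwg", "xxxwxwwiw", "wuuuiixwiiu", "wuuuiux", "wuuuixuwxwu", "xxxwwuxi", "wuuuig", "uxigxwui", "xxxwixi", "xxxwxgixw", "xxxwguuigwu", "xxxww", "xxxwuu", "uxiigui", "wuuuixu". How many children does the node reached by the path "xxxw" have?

5

Follow the path "xxxw" to its node, then look at its outgoing edges.
Characters that immediately follow "xxxw" among the stored strings: {g, i, u, w, x}.
That node has 5 child edges.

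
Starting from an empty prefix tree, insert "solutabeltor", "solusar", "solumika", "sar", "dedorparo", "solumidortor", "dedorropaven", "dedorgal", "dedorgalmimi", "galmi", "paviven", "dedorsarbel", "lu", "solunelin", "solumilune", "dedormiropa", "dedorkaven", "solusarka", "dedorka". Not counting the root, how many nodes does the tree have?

92

Trace insertions, counting only characters that open a new branch:
  "solutabeltor" → 12 new (s, o, l, u, t, a, b, e, l, t, o, r)
  "solusar" → prefix "solu" already present; 3 new (s, a, r)
  "solumika" → prefix "solu" already present; 4 new (m, i, k, a)
  "sar" → prefix "s" already present; 2 new (a, r)
  "dedorparo" → 9 new (d, e, d, o, r, p, a, r, o)
  "solumidortor" → prefix "solumi" already present; 6 new (d, o, r, t, o, r)
  "dedorropaven" → prefix "dedor" already present; 7 new (r, o, p, a, v, e, n)
  "dedorgal" → prefix "dedor" already present; 3 new (g, a, l)
  "dedorgalmimi" → prefix "dedorgal" already present; 4 new (m, i, m, i)
  "galmi" → 5 new (g, a, l, m, i)
  "paviven" → 7 new (p, a, v, i, v, e, n)
  "dedorsarbel" → prefix "dedor" already present; 6 new (s, a, r, b, e, l)
  "lu" → 2 new (l, u)
  "solunelin" → prefix "solu" already present; 5 new (n, e, l, i, n)
  "solumilune" → prefix "solumi" already present; 4 new (l, u, n, e)
  "dedormiropa" → prefix "dedor" already present; 6 new (m, i, r, o, p, a)
  "dedorkaven" → prefix "dedor" already present; 5 new (k, a, v, e, n)
  "solusarka" → prefix "solusar" already present; 2 new (k, a)
  "dedorka" → prefix "dedorka" already present; 0 new (none)
Total nodes = 12 + 3 + 4 + 2 + 9 + 6 + 7 + 3 + 4 + 5 + 7 + 6 + 2 + 5 + 4 + 6 + 5 + 2 + 0 = 92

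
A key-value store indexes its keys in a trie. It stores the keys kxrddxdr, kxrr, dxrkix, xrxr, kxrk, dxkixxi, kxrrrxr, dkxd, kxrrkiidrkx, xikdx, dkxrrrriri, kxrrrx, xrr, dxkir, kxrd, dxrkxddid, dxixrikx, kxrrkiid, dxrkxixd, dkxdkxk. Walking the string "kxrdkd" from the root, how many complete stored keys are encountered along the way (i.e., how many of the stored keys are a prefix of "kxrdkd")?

Check each prefix of "kxrdkd" against the stored set — each match is an end-marker on the path.
Prefixes of the query that are stored words: "kxrd"
Count: 1

1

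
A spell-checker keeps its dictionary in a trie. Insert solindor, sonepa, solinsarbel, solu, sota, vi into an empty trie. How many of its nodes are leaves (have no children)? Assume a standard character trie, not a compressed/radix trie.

6

Leaves are exactly the stored words that no other stored word extends.
Those words: "solindor", "solinsarbel", "solu", "sonepa", "sota", "vi"
Leaf count: 6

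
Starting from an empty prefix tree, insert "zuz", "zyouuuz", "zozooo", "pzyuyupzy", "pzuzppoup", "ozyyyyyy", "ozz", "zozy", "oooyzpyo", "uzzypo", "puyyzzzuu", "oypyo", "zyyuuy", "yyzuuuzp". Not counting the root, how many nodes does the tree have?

Insert word by word; a character creates a node only if that edge doesn't already exist:
  "zuz" → 3 new (z, u, z)
  "zyouuuz" → prefix "z" already present; 6 new (y, o, u, u, u, z)
  "zozooo" → prefix "z" already present; 5 new (o, z, o, o, o)
  "pzyuyupzy" → 9 new (p, z, y, u, y, u, p, z, y)
  "pzuzppoup" → prefix "pz" already present; 7 new (u, z, p, p, o, u, p)
  "ozyyyyyy" → 8 new (o, z, y, y, y, y, y, y)
  "ozz" → prefix "oz" already present; 1 new (z)
  "zozy" → prefix "zoz" already present; 1 new (y)
  "oooyzpyo" → prefix "o" already present; 7 new (o, o, y, z, p, y, o)
  "uzzypo" → 6 new (u, z, z, y, p, o)
  "puyyzzzuu" → prefix "p" already present; 8 new (u, y, y, z, z, z, u, u)
  "oypyo" → prefix "o" already present; 4 new (y, p, y, o)
  "zyyuuy" → prefix "zy" already present; 4 new (y, u, u, y)
  "yyzuuuzp" → 8 new (y, y, z, u, u, u, z, p)
Total nodes = 3 + 6 + 5 + 9 + 7 + 8 + 1 + 1 + 7 + 6 + 8 + 4 + 4 + 8 = 77

77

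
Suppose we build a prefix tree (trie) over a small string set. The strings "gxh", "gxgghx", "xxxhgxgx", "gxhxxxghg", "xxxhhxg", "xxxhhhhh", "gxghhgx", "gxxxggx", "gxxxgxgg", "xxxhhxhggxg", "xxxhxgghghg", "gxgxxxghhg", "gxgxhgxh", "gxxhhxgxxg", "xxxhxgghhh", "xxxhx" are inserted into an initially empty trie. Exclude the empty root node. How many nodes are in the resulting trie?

Trace insertions, counting only characters that open a new branch:
  "gxh" → 3 new (g, x, h)
  "gxgghx" → prefix "gx" already present; 4 new (g, g, h, x)
  "xxxhgxgx" → 8 new (x, x, x, h, g, x, g, x)
  "gxhxxxghg" → prefix "gxh" already present; 6 new (x, x, x, g, h, g)
  "xxxhhxg" → prefix "xxxh" already present; 3 new (h, x, g)
  "xxxhhhhh" → prefix "xxxhh" already present; 3 new (h, h, h)
  "gxghhgx" → prefix "gxg" already present; 4 new (h, h, g, x)
  "gxxxggx" → prefix "gx" already present; 5 new (x, x, g, g, x)
  "gxxxgxgg" → prefix "gxxxg" already present; 3 new (x, g, g)
  "xxxhhxhggxg" → prefix "xxxhhx" already present; 5 new (h, g, g, x, g)
  "xxxhxgghghg" → prefix "xxxh" already present; 7 new (x, g, g, h, g, h, g)
  "gxgxxxghhg" → prefix "gxg" already present; 7 new (x, x, x, g, h, h, g)
  "gxgxhgxh" → prefix "gxgx" already present; 4 new (h, g, x, h)
  "gxxhhxgxxg" → prefix "gxx" already present; 7 new (h, h, x, g, x, x, g)
  "xxxhxgghhh" → prefix "xxxhxggh" already present; 2 new (h, h)
  "xxxhx" → prefix "xxxhx" already present; 0 new (none)
Total nodes = 3 + 4 + 8 + 6 + 3 + 3 + 4 + 5 + 3 + 5 + 7 + 7 + 4 + 7 + 2 + 0 = 71

71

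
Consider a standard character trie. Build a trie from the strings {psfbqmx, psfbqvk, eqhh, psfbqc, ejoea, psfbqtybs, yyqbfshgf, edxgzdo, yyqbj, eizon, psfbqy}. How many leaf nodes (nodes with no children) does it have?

11

A leaf is a node with no children — equivalently, the end of a word that is not a proper prefix of any other stored word.
Those words: "edxgzdo", "eizon", "ejoea", "eqhh", "psfbqc", "psfbqmx", "psfbqtybs", "psfbqvk", "psfbqy", "yyqbfshgf", "yyqbj"
Leaf count: 11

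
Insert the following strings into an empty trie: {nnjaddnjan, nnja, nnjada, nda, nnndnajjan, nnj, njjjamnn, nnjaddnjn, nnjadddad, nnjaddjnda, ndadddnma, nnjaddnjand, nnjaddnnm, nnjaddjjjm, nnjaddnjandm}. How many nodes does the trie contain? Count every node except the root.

49

Count nodes per top-level branch (shared prefixes stored once):
  'n'-branch (nda, ndadddnma, njjjamnn, nnj, nnja, nnjada, nnjadddad, nnjaddjjjm, nnjaddjnda, nnjaddnjan, nnjaddnjand, nnjaddnjandm, nnjaddnjn, nnjaddnnm, nnndnajjan): 49 nodes
Sum: 49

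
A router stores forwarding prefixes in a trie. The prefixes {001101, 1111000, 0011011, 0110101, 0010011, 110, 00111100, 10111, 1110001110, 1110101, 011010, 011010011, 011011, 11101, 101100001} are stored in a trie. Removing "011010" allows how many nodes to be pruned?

0

Walk "011010" from the leaf back toward the root, removing each node that no remaining word uses.
Every node on "011010" is still needed (e.g. by "0110101"), so nothing is freed.
Nodes removed: 0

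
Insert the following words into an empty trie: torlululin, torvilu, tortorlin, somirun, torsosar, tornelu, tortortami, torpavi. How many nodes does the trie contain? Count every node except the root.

44

Trace insertions, counting only characters that open a new branch:
  "torlululin" → 10 new (t, o, r, l, u, l, u, l, i, n)
  "torvilu" → prefix "tor" already present; 4 new (v, i, l, u)
  "tortorlin" → prefix "tor" already present; 6 new (t, o, r, l, i, n)
  "somirun" → 7 new (s, o, m, i, r, u, n)
  "torsosar" → prefix "tor" already present; 5 new (s, o, s, a, r)
  "tornelu" → prefix "tor" already present; 4 new (n, e, l, u)
  "tortortami" → prefix "tortor" already present; 4 new (t, a, m, i)
  "torpavi" → prefix "tor" already present; 4 new (p, a, v, i)
Total nodes = 10 + 4 + 6 + 7 + 5 + 4 + 4 + 4 = 44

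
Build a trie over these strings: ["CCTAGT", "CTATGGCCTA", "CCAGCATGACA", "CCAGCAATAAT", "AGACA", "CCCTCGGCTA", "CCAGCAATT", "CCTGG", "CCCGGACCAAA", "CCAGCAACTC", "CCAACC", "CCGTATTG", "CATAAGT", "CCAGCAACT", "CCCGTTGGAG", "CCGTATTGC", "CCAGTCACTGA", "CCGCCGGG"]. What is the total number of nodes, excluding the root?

90

Insert word by word; a character creates a node only if that edge doesn't already exist:
  "CCTAGT" → 6 new (C, C, T, A, G, T)
  "CTATGGCCTA" → prefix "C" already present; 9 new (T, A, T, G, G, C, C, T, A)
  "CCAGCATGACA" → prefix "CC" already present; 9 new (A, G, C, A, T, G, A, C, A)
  "CCAGCAATAAT" → prefix "CCAGCA" already present; 5 new (A, T, A, A, T)
  "AGACA" → 5 new (A, G, A, C, A)
  "CCCTCGGCTA" → prefix "CC" already present; 8 new (C, T, C, G, G, C, T, A)
  "CCAGCAATT" → prefix "CCAGCAAT" already present; 1 new (T)
  "CCTGG" → prefix "CCT" already present; 2 new (G, G)
  "CCCGGACCAAA" → prefix "CCC" already present; 8 new (G, G, A, C, C, A, A, A)
  "CCAGCAACTC" → prefix "CCAGCAA" already present; 3 new (C, T, C)
  "CCAACC" → prefix "CCA" already present; 3 new (A, C, C)
  "CCGTATTG" → prefix "CC" already present; 6 new (G, T, A, T, T, G)
  "CATAAGT" → prefix "C" already present; 6 new (A, T, A, A, G, T)
  "CCAGCAACT" → prefix "CCAGCAACT" already present; 0 new (none)
  "CCCGTTGGAG" → prefix "CCCG" already present; 6 new (T, T, G, G, A, G)
  "CCGTATTGC" → prefix "CCGTATTG" already present; 1 new (C)
  "CCAGTCACTGA" → prefix "CCAG" already present; 7 new (T, C, A, C, T, G, A)
  "CCGCCGGG" → prefix "CCG" already present; 5 new (C, C, G, G, G)
Total nodes = 6 + 9 + 9 + 5 + 5 + 8 + 1 + 2 + 8 + 3 + 3 + 6 + 6 + 0 + 6 + 1 + 7 + 5 = 90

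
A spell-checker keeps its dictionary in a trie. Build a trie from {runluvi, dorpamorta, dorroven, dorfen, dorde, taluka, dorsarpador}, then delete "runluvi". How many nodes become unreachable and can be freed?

Walk "runluvi" from the leaf back toward the root, removing each node that no remaining word uses.
No other word shares any prefix with "runluvi", so all 7 of its nodes go.
Nodes removed: 7

7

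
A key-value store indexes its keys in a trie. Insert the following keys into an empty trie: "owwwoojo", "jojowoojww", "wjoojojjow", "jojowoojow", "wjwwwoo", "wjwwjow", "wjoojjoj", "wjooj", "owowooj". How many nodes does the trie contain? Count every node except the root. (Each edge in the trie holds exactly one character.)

46

Trace insertions, counting only characters that open a new branch:
  "owwwoojo" → 8 new (o, w, w, w, o, o, j, o)
  "jojowoojww" → 10 new (j, o, j, o, w, o, o, j, w, w)
  "wjoojojjow" → 10 new (w, j, o, o, j, o, j, j, o, w)
  "jojowoojow" → prefix "jojowooj" already present; 2 new (o, w)
  "wjwwwoo" → prefix "wj" already present; 5 new (w, w, w, o, o)
  "wjwwjow" → prefix "wjww" already present; 3 new (j, o, w)
  "wjoojjoj" → prefix "wjooj" already present; 3 new (j, o, j)
  "wjooj" → prefix "wjooj" already present; 0 new (none)
  "owowooj" → prefix "ow" already present; 5 new (o, w, o, o, j)
Total nodes = 8 + 10 + 10 + 2 + 5 + 3 + 3 + 0 + 5 = 46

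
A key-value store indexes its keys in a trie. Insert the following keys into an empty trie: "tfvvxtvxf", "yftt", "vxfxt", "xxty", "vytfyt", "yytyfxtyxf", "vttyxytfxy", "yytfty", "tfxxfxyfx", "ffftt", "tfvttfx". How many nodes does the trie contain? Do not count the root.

64

For each word, the new-node count is its length minus the longest prefix already in the trie:
  "tfvvxtvxf" → 9 new (t, f, v, v, x, t, v, x, f)
  "yftt" → 4 new (y, f, t, t)
  "vxfxt" → 5 new (v, x, f, x, t)
  "xxty" → 4 new (x, x, t, y)
  "vytfyt" → prefix "v" already present; 5 new (y, t, f, y, t)
  "yytyfxtyxf" → prefix "y" already present; 9 new (y, t, y, f, x, t, y, x, f)
  "vttyxytfxy" → prefix "v" already present; 9 new (t, t, y, x, y, t, f, x, y)
  "yytfty" → prefix "yyt" already present; 3 new (f, t, y)
  "tfxxfxyfx" → prefix "tf" already present; 7 new (x, x, f, x, y, f, x)
  "ffftt" → 5 new (f, f, f, t, t)
  "tfvttfx" → prefix "tfv" already present; 4 new (t, t, f, x)
Total nodes = 9 + 4 + 5 + 4 + 5 + 9 + 9 + 3 + 7 + 5 + 4 = 64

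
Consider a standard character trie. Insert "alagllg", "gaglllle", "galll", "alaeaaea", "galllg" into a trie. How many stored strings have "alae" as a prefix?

Filter for entries beginning with "alae":
Words under "alae": alaeaaea
Count: 1

1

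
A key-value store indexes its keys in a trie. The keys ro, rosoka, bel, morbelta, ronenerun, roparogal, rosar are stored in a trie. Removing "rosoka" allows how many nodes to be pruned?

A node on "rosoka"'s path can go only if nothing else ends at it or branches off below it.
The suffix "oka" (3 nodes) is used only by "rosoka"; the node for "ros" still has the child "a", so pruning stops there.
Nodes removed: 3

3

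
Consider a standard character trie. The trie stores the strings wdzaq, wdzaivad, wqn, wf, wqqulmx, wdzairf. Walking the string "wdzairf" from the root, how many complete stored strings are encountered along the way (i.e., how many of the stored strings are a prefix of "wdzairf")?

1

Traverse "wdzairf" character by character; count nodes along the way that are marked as word ends.
Prefixes of the query that are stored words: "wdzairf"
Count: 1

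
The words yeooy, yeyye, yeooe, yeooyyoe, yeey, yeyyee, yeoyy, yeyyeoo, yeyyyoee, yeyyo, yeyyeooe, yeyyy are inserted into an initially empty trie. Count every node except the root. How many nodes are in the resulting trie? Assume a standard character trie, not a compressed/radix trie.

25

Trace insertions, counting only characters that open a new branch:
  "yeooy" → 5 new (y, e, o, o, y)
  "yeyye" → prefix "ye" already present; 3 new (y, y, e)
  "yeooe" → prefix "yeoo" already present; 1 new (e)
  "yeooyyoe" → prefix "yeooy" already present; 3 new (y, o, e)
  "yeey" → prefix "ye" already present; 2 new (e, y)
  "yeyyee" → prefix "yeyye" already present; 1 new (e)
  "yeoyy" → prefix "yeo" already present; 2 new (y, y)
  "yeyyeoo" → prefix "yeyye" already present; 2 new (o, o)
  "yeyyyoee" → prefix "yeyy" already present; 4 new (y, o, e, e)
  "yeyyo" → prefix "yeyy" already present; 1 new (o)
  "yeyyeooe" → prefix "yeyyeoo" already present; 1 new (e)
  "yeyyy" → prefix "yeyyy" already present; 0 new (none)
Total nodes = 5 + 3 + 1 + 3 + 2 + 1 + 2 + 2 + 4 + 1 + 1 + 0 = 25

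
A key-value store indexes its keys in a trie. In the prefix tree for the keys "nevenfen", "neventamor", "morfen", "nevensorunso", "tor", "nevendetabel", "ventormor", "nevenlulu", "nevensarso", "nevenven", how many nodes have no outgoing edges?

10

A leaf is a node with no children — equivalently, the end of a word that is not a proper prefix of any other stored word.
Those words: "morfen", "nevendetabel", "nevenfen", "nevenlulu", "nevensarso", "nevensorunso", "neventamor", "nevenven", "tor", "ventormor"
Leaf count: 10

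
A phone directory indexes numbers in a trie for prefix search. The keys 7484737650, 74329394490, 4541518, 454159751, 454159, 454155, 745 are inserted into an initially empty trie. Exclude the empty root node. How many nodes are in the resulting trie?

Trace insertions, counting only characters that open a new branch:
  "7484737650" → 10 new (7, 4, 8, 4, 7, 3, 7, 6, 5, 0)
  "74329394490" → prefix "74" already present; 9 new (3, 2, 9, 3, 9, 4, 4, 9, 0)
  "4541518" → 7 new (4, 5, 4, 1, 5, 1, 8)
  "454159751" → prefix "45415" already present; 4 new (9, 7, 5, 1)
  "454159" → prefix "454159" already present; 0 new (none)
  "454155" → prefix "45415" already present; 1 new (5)
  "745" → prefix "74" already present; 1 new (5)
Total nodes = 10 + 9 + 7 + 4 + 0 + 1 + 1 = 32

32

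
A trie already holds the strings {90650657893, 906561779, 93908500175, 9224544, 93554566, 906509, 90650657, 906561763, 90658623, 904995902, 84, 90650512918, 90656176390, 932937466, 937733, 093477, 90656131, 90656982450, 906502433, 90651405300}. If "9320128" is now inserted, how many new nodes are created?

4

Walking "9320128" from the root, the first 3 characters ("932") follow existing edges; "0" is the first miss.
New nodes needed: |"9320128"| − 3 = 7 − 3 = 4.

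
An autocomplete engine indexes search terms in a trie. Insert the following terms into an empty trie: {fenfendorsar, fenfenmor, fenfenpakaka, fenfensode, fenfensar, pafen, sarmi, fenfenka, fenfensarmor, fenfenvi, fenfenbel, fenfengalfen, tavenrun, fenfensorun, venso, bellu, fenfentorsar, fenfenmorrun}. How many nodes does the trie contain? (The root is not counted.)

83

Trace insertions, counting only characters that open a new branch:
  "fenfendorsar" → 12 new (f, e, n, f, e, n, d, o, r, s, a, r)
  "fenfenmor" → prefix "fenfen" already present; 3 new (m, o, r)
  "fenfenpakaka" → prefix "fenfen" already present; 6 new (p, a, k, a, k, a)
  "fenfensode" → prefix "fenfen" already present; 4 new (s, o, d, e)
  "fenfensar" → prefix "fenfens" already present; 2 new (a, r)
  "pafen" → 5 new (p, a, f, e, n)
  "sarmi" → 5 new (s, a, r, m, i)
  "fenfenka" → prefix "fenfen" already present; 2 new (k, a)
  "fenfensarmor" → prefix "fenfensar" already present; 3 new (m, o, r)
  "fenfenvi" → prefix "fenfen" already present; 2 new (v, i)
  "fenfenbel" → prefix "fenfen" already present; 3 new (b, e, l)
  "fenfengalfen" → prefix "fenfen" already present; 6 new (g, a, l, f, e, n)
  "tavenrun" → 8 new (t, a, v, e, n, r, u, n)
  "fenfensorun" → prefix "fenfenso" already present; 3 new (r, u, n)
  "venso" → 5 new (v, e, n, s, o)
  "bellu" → 5 new (b, e, l, l, u)
  "fenfentorsar" → prefix "fenfen" already present; 6 new (t, o, r, s, a, r)
  "fenfenmorrun" → prefix "fenfenmor" already present; 3 new (r, u, n)
Total nodes = 12 + 3 + 6 + 4 + 2 + 5 + 5 + 2 + 3 + 2 + 3 + 6 + 8 + 3 + 5 + 5 + 6 + 3 = 83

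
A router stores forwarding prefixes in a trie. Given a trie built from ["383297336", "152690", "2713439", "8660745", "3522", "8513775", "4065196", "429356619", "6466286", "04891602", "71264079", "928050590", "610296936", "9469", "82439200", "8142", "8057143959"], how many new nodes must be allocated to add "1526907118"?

4

Walking "1526907118" from the root, the first 6 characters ("152690") follow existing edges; "7" is the first miss.
New nodes needed: |"1526907118"| − 6 = 10 − 6 = 4.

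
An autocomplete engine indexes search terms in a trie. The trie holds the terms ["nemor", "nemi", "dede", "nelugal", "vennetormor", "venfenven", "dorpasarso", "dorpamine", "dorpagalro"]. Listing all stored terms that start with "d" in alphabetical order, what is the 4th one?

Words with prefix "d", in lexicographic order: "dede", "dorpagalro", "dorpamine", "dorpasarso"
The 4th is dorpasarso.

dorpasarso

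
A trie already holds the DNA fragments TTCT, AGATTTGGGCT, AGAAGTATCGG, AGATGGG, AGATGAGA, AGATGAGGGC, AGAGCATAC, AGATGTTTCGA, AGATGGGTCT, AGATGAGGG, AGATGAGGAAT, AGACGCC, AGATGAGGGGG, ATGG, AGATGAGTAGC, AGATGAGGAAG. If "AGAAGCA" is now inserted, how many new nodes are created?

The longest prefix of "AGAAGCA" already in the trie is "AGAAG" (length 5).
Each of the 2 remaining characters creates one node.

2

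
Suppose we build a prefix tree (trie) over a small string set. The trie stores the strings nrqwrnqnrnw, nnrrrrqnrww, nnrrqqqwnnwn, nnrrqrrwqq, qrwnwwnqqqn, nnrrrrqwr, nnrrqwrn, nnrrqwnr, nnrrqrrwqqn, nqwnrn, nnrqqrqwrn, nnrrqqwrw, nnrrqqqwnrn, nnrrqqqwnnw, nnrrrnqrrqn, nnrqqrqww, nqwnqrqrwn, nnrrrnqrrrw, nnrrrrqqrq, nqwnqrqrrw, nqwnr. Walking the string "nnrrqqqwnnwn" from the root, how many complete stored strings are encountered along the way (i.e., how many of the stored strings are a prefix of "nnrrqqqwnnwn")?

2

Traverse "nnrrqqqwnnwn" character by character; count nodes along the way that are marked as word ends.
Prefixes of the query that are stored words: "nnrrqqqwnnw", "nnrrqqqwnnwn"
Count: 2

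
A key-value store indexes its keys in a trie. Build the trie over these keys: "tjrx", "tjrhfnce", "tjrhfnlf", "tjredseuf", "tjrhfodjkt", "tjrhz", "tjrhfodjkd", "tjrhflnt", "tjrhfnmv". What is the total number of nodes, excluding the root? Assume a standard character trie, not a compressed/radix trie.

For each word, the new-node count is its length minus the longest prefix already in the trie:
  "tjrx" → 4 new (t, j, r, x)
  "tjrhfnce" → prefix "tjr" already present; 5 new (h, f, n, c, e)
  "tjrhfnlf" → prefix "tjrhfn" already present; 2 new (l, f)
  "tjredseuf" → prefix "tjr" already present; 6 new (e, d, s, e, u, f)
  "tjrhfodjkt" → prefix "tjrhf" already present; 5 new (o, d, j, k, t)
  "tjrhz" → prefix "tjrh" already present; 1 new (z)
  "tjrhfodjkd" → prefix "tjrhfodjk" already present; 1 new (d)
  "tjrhflnt" → prefix "tjrhf" already present; 3 new (l, n, t)
  "tjrhfnmv" → prefix "tjrhfn" already present; 2 new (m, v)
Total nodes = 4 + 5 + 2 + 6 + 5 + 1 + 1 + 3 + 2 = 29

29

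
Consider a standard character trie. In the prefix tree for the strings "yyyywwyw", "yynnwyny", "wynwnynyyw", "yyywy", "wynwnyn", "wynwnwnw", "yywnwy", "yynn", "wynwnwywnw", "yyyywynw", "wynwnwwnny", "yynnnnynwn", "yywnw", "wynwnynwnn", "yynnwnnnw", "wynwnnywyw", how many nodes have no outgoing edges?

Leaves are exactly the stored words that no other stored word extends.
Those words: "wynwnnywyw", "wynwnwnw", "wynwnwwnny", "wynwnwywnw", "wynwnynwnn", "wynwnynyyw", "yynnnnynwn", "yynnwnnnw", "yynnwyny", "yywnwy", "yyywy", "yyyywwyw", "yyyywynw"
Leaf count: 13

13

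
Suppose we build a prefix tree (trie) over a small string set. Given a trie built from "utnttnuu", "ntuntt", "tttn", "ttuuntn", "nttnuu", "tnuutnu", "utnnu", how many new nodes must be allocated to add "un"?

1

"u" is already a path in the trie; the remaining "n" must be added.
So 2 − 1 = 1 new nodes.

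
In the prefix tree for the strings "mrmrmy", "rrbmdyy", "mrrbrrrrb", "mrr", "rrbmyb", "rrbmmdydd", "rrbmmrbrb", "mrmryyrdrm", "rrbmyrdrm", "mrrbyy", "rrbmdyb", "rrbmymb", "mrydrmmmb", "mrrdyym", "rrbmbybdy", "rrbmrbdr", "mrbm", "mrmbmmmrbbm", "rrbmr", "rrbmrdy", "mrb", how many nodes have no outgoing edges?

18

Leaves are exactly the stored words that no other stored word extends.
Those words: "mrbm", "mrmbmmmrbbm", "mrmrmy", "mrmryyrdrm", "mrrbrrrrb", "mrrbyy", "mrrdyym", "mrydrmmmb", "rrbmbybdy", "rrbmdyb", "rrbmdyy", "rrbmmdydd", "rrbmmrbrb", "rrbmrbdr", "rrbmrdy", "rrbmyb", "rrbmymb", "rrbmyrdrm"
Leaf count: 18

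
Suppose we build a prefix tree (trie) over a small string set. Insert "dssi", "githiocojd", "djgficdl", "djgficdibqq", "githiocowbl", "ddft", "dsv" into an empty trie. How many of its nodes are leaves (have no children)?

Leaves are exactly the stored words that no other stored word extends.
Those words: "ddft", "djgficdibqq", "djgficdl", "dssi", "dsv", "githiocojd", "githiocowbl"
Leaf count: 7

7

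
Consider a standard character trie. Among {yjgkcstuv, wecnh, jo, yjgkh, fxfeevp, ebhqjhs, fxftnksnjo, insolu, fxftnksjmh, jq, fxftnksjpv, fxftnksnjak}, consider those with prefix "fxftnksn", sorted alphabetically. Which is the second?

Filter for "fxftnksn…" and sort: "fxftnksnjak", "fxftnksnjo"
The 2nd is fxftnksnjo.

fxftnksnjo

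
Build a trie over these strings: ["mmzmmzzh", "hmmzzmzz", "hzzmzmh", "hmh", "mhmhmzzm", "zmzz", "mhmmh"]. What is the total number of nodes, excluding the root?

For each word, the new-node count is its length minus the longest prefix already in the trie:
  "mmzmmzzh" → 8 new (m, m, z, m, m, z, z, h)
  "hmmzzmzz" → 8 new (h, m, m, z, z, m, z, z)
  "hzzmzmh" → prefix "h" already present; 6 new (z, z, m, z, m, h)
  "hmh" → prefix "hm" already present; 1 new (h)
  "mhmhmzzm" → prefix "m" already present; 7 new (h, m, h, m, z, z, m)
  "zmzz" → 4 new (z, m, z, z)
  "mhmmh" → prefix "mhm" already present; 2 new (m, h)
Total nodes = 8 + 8 + 6 + 1 + 7 + 4 + 2 = 36

36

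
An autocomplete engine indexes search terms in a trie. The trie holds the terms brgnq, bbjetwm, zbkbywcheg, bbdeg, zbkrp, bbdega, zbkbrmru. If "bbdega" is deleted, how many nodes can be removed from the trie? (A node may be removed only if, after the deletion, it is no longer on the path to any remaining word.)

1

A node on "bbdega"'s path can go only if nothing else ends at it or branches off below it.
The suffix "a" (1 node) is used only by "bbdega"; "bbdeg" is itself a stored word, so pruning stops there.
Nodes removed: 1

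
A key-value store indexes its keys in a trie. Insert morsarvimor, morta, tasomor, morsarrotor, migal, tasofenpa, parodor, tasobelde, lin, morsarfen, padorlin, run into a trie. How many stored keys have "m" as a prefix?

Filter for entries beginning with "m":
Matches: "migal", "morsarfen", "morsarrotor", "morsarvimor", "morta"
Count: 5

5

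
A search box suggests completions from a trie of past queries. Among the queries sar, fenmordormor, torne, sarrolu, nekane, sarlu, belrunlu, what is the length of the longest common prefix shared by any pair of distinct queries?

3

Equivalently: take the maximum, over all pairs, of their longest common prefix length.
e.g. "sar" and "sarlu" share the prefix "sar" of length 3; no pair shares a longer one.
Longest shared-prefix length: 3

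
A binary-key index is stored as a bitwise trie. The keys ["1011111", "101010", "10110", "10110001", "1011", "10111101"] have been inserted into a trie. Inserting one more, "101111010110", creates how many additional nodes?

4

Walking "101111010110" from the root, the first 8 characters ("10111101") follow existing edges; "0" is the first miss.
So 12 − 8 = 4 new nodes.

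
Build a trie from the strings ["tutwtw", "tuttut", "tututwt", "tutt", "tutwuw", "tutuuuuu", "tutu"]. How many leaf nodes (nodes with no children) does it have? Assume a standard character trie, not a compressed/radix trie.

Leaves are exactly the stored words that no other stored word extends.
Those words: "tuttut", "tututwt", "tutuuuuu", "tutwtw", "tutwuw"
Leaf count: 5

5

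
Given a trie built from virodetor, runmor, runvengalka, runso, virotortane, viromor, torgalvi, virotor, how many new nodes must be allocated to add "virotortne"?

The longest prefix of "virotortne" already in the trie is "virotort" (length 8).
New nodes needed: |"virotortne"| − 8 = 10 − 8 = 2.

2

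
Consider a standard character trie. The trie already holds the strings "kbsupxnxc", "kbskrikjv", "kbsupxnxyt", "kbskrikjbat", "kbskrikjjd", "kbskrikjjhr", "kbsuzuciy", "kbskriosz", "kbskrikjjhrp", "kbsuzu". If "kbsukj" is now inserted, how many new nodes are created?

"kbsu" is already a path in the trie; the remaining "kj" must be added.
New nodes needed: |"kbsukj"| − 4 = 6 − 4 = 2.

2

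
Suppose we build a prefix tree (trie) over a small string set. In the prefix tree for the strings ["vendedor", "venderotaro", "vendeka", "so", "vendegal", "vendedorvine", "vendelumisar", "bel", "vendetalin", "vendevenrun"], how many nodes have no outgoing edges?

9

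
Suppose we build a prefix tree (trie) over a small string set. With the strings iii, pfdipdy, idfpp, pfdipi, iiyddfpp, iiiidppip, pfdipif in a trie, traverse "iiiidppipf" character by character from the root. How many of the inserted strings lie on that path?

Check each prefix of "iiiidppipf" against the stored set — each match is an end-marker on the path.
Prefixes of the query that are stored words: "iii", "iiiidppip"
Count: 2

2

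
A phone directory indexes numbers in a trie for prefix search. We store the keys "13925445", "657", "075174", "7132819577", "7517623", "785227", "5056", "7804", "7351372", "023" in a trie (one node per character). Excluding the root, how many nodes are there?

Insert word by word; a character creates a node only if that edge doesn't already exist:
  "13925445" → 8 new (1, 3, 9, 2, 5, 4, 4, 5)
  "657" → 3 new (6, 5, 7)
  "075174" → 6 new (0, 7, 5, 1, 7, 4)
  "7132819577" → 10 new (7, 1, 3, 2, 8, 1, 9, 5, 7, 7)
  "7517623" → prefix "7" already present; 6 new (5, 1, 7, 6, 2, 3)
  "785227" → prefix "7" already present; 5 new (8, 5, 2, 2, 7)
  "5056" → 4 new (5, 0, 5, 6)
  "7804" → prefix "78" already present; 2 new (0, 4)
  "7351372" → prefix "7" already present; 6 new (3, 5, 1, 3, 7, 2)
  "023" → prefix "0" already present; 2 new (2, 3)
Total nodes = 8 + 3 + 6 + 10 + 6 + 5 + 4 + 2 + 6 + 2 = 52

52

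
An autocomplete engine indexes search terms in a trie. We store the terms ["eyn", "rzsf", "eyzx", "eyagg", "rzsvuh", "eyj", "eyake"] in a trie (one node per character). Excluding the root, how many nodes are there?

Trie structure (* marks end of a word):
(root)
├─ e
│  └─ y
│     ├─ a
│     │  ├─ g
│     │  │  └─ g *
│     │  └─ k
│     │     └─ e *
│     ├─ j *
│     ├─ n *
│     └─ z
│        └─ x *
└─ r
   └─ z
      └─ s
         ├─ f *
         └─ v
            └─ u
               └─ h *
Counting every labelled node above: 18.

18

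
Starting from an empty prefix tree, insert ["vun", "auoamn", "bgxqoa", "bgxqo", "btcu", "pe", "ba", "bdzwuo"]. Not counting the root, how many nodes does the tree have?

26

Trie structure (* marks end of a word):
(root)
├─ a
│  └─ u
│     └─ o
│        └─ a
│           └─ m
│              └─ n *
├─ b
│  ├─ a *
│  ├─ d
│  │  └─ z
│  │     └─ w
│  │        └─ u
│  │           └─ o *
│  ├─ g
│  │  └─ x
│  │     └─ q
│  │        └─ o *
│  │           └─ a *
│  └─ t
│     └─ c
│        └─ u *
├─ p
│  └─ e *
└─ v
   └─ u
      └─ n *
Counting every labelled node above: 26.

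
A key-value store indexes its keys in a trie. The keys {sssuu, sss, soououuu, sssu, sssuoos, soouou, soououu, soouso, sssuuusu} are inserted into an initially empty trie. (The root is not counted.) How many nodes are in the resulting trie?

Trace insertions, counting only characters that open a new branch:
  "sssuu" → 5 new (s, s, s, u, u)
  "sss" → prefix "sss" already present; 0 new (none)
  "soououuu" → prefix "s" already present; 7 new (o, o, u, o, u, u, u)
  "sssu" → prefix "sssu" already present; 0 new (none)
  "sssuoos" → prefix "sssu" already present; 3 new (o, o, s)
  "soouou" → prefix "soouou" already present; 0 new (none)
  "soououu" → prefix "soououu" already present; 0 new (none)
  "soouso" → prefix "soou" already present; 2 new (s, o)
  "sssuuusu" → prefix "sssuu" already present; 3 new (u, s, u)
Total nodes = 5 + 0 + 7 + 0 + 3 + 0 + 0 + 2 + 3 = 20

20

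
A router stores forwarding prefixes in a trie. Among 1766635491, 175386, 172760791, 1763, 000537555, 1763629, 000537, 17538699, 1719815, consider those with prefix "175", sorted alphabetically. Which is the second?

DFS of the "175" subtree visits, in order: "175386", "17538699"
The 2nd is 17538699.

17538699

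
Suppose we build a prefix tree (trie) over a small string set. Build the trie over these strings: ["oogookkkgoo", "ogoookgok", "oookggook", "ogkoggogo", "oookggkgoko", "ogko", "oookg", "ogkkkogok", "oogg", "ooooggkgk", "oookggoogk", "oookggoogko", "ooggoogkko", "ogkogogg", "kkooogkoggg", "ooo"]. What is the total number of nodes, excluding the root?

74

For each word, the new-node count is its length minus the longest prefix already in the trie:
  "oogookkkgoo" → 11 new (o, o, g, o, o, k, k, k, g, o, o)
  "ogoookgok" → prefix "o" already present; 8 new (g, o, o, o, k, g, o, k)
  "oookggook" → prefix "oo" already present; 7 new (o, k, g, g, o, o, k)
  "ogkoggogo" → prefix "og" already present; 7 new (k, o, g, g, o, g, o)
  "oookggkgoko" → prefix "oookgg" already present; 5 new (k, g, o, k, o)
  "ogko" → prefix "ogko" already present; 0 new (none)
  "oookg" → prefix "oookg" already present; 0 new (none)
  "ogkkkogok" → prefix "ogk" already present; 6 new (k, k, o, g, o, k)
  "oogg" → prefix "oog" already present; 1 new (g)
  "ooooggkgk" → prefix "ooo" already present; 6 new (o, g, g, k, g, k)
  "oookggoogk" → prefix "oookggoo" already present; 2 new (g, k)
  "oookggoogko" → prefix "oookggoogk" already present; 1 new (o)
  "ooggoogkko" → prefix "oogg" already present; 6 new (o, o, g, k, k, o)
  "ogkogogg" → prefix "ogkog" already present; 3 new (o, g, g)
  "kkooogkoggg" → 11 new (k, k, o, o, o, g, k, o, g, g, g)
  "ooo" → prefix "ooo" already present; 0 new (none)
Total nodes = 11 + 8 + 7 + 7 + 5 + 0 + 0 + 6 + 1 + 6 + 2 + 1 + 6 + 3 + 11 + 0 = 74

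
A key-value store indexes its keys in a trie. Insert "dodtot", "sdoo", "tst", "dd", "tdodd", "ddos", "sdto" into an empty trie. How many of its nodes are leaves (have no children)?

A leaf is a node with no children — equivalently, the end of a word that is not a proper prefix of any other stored word.
Those words: "ddos", "dodtot", "sdoo", "sdto", "tdodd", "tst"
Leaf count: 6

6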